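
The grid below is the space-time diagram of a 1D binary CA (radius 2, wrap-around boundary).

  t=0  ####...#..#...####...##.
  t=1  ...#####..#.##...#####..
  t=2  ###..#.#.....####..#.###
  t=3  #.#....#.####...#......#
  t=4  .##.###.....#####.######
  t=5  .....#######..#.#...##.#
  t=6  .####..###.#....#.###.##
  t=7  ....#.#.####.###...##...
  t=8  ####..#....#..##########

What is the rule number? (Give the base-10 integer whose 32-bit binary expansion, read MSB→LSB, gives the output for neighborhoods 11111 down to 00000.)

3040563295

  #####|#  b31=1 t=1,i=5
  ####.|.  b30=0 t=0,i=2
  ###.#|#  b29=1 t=4,i=16
  ###..|#  b28=1 t=0,i=3
  ##.##|.  b27=0 t=0,i=23
  ##.#.|#  b26=1 t=3,i=1
  ##..#|.  b25=0 t=1,i=8
  ##...|#  b24=1 t=0,i=4
  #.###|.  b23=0 t=0,i=0
  #.##.|.  b22=0 t=1,i=12
  #.#.#|#  b21=1 t=7,i=6
  #.#..|#  b20=1 t=2,i=7
  #..##|#  b19=1 t=6,i=6
  #..#.|.  b18=0 t=0,i=9
  #...#|#  b17=1 t=0,i=5
  #....|#  b16=1 t=1,i=23
  .####|.  b15=0 t=0,i=1
  .###.|#  b14=1 t=4,i=5
  .##.#|.  b13=0 t=0,i=22
  .##..|#  b12=1 t=1,i=13
  .#.##|.  b11=0 t=1,i=11
  .#.#.|.  b10=0 t=2,i=6
  .#..#|.  b9=0 t=0,i=8
  .#...|.  b8=0 t=0,i=11
  ..###|.  b7=0 t=0,i=14
  ..##.|#  b6=1 t=0,i=21
  ..#.#|.  b5=0 t=1,i=10
  ..#..|#  b4=1 t=0,i=7
  ...##|#  b3=1 t=0,i=13
  ...#.|#  b2=1 t=0,i=6
  ....#|#  b1=1 t=1,i=1
  .....|#  b0=1 t=1,i=0
  bits 10110101001110110101000001011111 = 3040563295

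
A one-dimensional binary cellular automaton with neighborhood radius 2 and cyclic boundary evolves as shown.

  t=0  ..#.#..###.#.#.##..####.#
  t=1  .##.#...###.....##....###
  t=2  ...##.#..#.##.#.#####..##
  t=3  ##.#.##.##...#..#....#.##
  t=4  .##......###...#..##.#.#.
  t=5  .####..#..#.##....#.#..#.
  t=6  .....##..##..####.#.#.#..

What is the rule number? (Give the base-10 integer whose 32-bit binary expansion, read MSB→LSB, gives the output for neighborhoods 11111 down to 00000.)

  [31] ##### => .  t=2,i=18
  [30] ####. => .  t=0,i=21
  [29] ###.# => #  t=0,i=9
  [28] ###.. => .  t=1,i=10
  [27] ##.## => .  t=1,i=0
  [26] ##.#. => #  t=0,i=10
  [25] ##..# => #  t=0,i=17
  [24] ##... => #  t=1,i=11
  [23] #.### => #  t=2,i=16
  [22] #.##. => .  t=0,i=15
  [21] #.#.# => .  t=0,i=11
  [20] #.#.. => #  t=0,i=4
  [19] #..## => .  t=0,i=6
  [18] #..#. => #  t=0,i=1
  [17] #...# => #  t=1,i=6
  [16] #.... => #  t=1,i=12
  [15] .#### => .  t=0,i=20
  [14] .###. => #  t=0,i=8
  [13] .##.# => .  t=1,i=2
  [12] .##.. => #  t=0,i=16
  [11] .#.## => .  t=0,i=14
  [10] .#.#. => .  t=0,i=3
  [9] .#..# => .  t=0,i=0
  [8] .#... => .  t=1,i=5
  [7] ..### => .  t=0,i=7
  [6] ..##. => #  t=1,i=16
  [5] ..#.# => #  t=0,i=2
  [4] ..#.. => .  t=3,i=13
  [3] ...## => .  t=1,i=7
  [2] ...#. => .  t=3,i=12
  [1] ....# => #  t=1,i=14
  [0] ..... => .  t=1,i=13
  bits 00100111100101110101000001100010 = 664227938

664227938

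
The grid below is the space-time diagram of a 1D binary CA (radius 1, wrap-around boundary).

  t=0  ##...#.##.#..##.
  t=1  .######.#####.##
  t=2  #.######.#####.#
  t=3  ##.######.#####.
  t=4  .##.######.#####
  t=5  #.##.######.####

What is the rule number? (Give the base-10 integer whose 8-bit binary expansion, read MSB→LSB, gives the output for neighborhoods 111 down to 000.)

  ###|#  b7=1 t=1,i=2
  ##.|#  b6=1 t=0,i=1
  #.#|#  b5=1 t=0,i=6
  #..|#  b4=1 t=0,i=2
  .##|.  b3=0 t=0,i=0
  .#.|#  b2=1 t=0,i=5
  ..#|#  b1=1 t=0,i=4
  ...|#  b0=1 t=0,i=3
  bits 11110111 = 247

247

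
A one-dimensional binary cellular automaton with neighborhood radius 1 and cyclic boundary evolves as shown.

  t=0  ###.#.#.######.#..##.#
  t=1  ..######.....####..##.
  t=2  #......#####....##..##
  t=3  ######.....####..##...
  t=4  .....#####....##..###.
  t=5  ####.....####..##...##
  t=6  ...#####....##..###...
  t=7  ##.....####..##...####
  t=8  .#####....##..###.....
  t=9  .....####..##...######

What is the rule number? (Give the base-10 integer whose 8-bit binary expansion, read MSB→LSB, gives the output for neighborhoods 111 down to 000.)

  ### -> .   bit 7 = 0  t=0,i=0
  ##. -> #   bit 6 = 1  t=0,i=2
  #.# -> #   bit 5 = 1  t=0,i=3
  #.. -> #   bit 4 = 1  t=0,i=16
  .## -> .   bit 3 = 0  t=0,i=8
  .#. -> #   bit 2 = 1  t=0,i=4
  ..# -> .   bit 1 = 0  t=0,i=17
  ... -> #   bit 0 = 1  t=1,i=0
  bits 01110101 = 117

117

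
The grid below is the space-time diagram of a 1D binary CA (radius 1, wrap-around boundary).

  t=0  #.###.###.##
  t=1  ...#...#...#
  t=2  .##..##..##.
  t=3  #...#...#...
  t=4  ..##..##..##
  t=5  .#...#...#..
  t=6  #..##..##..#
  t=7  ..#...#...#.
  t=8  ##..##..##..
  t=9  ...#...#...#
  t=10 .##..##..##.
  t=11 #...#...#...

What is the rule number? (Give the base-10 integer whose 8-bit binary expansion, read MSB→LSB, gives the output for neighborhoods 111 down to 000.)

  nb ###: next=#  (t=0,i=3, bit7=1)
  nb ##.: next=.  (t=0,i=0, bit6=0)
  nb #.#: next=.  (t=0,i=1, bit5=0)
  nb #..: next=.  (t=1,i=0, bit4=0)
  nb .##: next=.  (t=0,i=2, bit3=0)
  nb .#.: next=.  (t=1,i=3, bit2=0)
  nb ..#: next=#  (t=1,i=2, bit1=1)
  nb ...: next=#  (t=1,i=1, bit0=1)
  bits 10000011 = 131

131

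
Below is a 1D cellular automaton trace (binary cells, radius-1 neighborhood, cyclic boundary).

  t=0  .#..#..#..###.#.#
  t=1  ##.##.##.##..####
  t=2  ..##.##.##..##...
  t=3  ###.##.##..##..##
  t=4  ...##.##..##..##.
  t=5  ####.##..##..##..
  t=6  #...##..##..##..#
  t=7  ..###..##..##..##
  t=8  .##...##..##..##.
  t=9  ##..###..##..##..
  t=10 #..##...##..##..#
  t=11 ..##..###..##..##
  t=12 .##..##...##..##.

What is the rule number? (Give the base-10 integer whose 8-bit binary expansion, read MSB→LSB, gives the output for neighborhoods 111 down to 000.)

  ### -> .   bit 7 = 0  t=0,i=11
  ##. -> .   bit 6 = 0  t=0,i=12
  #.# -> #   bit 5 = 1  t=0,i=0
  #.. -> .   bit 4 = 0  t=0,i=2
  .## -> #   bit 3 = 1  t=0,i=10
  .#. -> #   bit 2 = 1  t=0,i=1
  ..# -> #   bit 1 = 1  t=0,i=3
  ... -> #   bit 0 = 1  t=2,i=0
  bits 00101111 = 47

47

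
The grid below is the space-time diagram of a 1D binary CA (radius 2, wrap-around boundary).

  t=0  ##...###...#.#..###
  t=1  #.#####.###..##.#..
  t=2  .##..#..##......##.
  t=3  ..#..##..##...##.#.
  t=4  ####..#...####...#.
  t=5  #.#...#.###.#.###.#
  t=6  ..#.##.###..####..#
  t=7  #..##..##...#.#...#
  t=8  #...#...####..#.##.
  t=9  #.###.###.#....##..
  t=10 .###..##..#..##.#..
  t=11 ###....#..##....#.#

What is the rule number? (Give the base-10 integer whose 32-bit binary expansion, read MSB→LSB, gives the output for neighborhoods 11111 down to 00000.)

1106401950

  nb #####: next=.  (t=0,i=18, bit31=0)
  nb ####.: next=#  (t=0,i=0, bit30=1)
  nb ###.#: next=.  (t=1,i=6, bit29=0)
  nb ###..: next=.  (t=0,i=1, bit28=0)
  nb ##.##: next=.  (t=1,i=7, bit27=0)
  nb ##.#.: next=.  (t=1,i=15, bit26=0)
  nb ##..#: next=.  (t=1,i=11, bit25=0)
  nb ##...: next=#  (t=0,i=2, bit24=1)
  nb #.###: next=#  (t=1,i=2, bit23=1)
  nb #.##.: next=#  (t=5,i=18, bit22=1)
  nb #.#.#: next=#  (t=5,i=12, bit21=1)
  nb #.#..: next=#  (t=0,i=13, bit20=1)
  nb #..##: next=.  (t=0,i=15, bit19=0)
  nb #..#.: next=.  (t=1,i=18, bit18=0)
  nb #...#: next=#  (t=0,i=3, bit17=1)
  nb #....: next=.  (t=2,i=11, bit16=0)
  nb .####: next=.  (t=0,i=17, bit15=0)
  nb .###.: next=#  (t=0,i=6, bit14=1)
  nb .##.#: next=.  (t=1,i=14, bit13=0)
  nb .##..: next=#  (t=2,i=2, bit12=1)
  nb .#.##: next=#  (t=1,i=1, bit11=1)
  nb .#.#.: next=.  (t=0,i=12, bit10=0)
  nb .#..#: next=#  (t=0,i=14, bit9=1)
  nb .#...: next=.  (t=3,i=18, bit8=0)
  nb ..###: next=#  (t=0,i=5, bit7=1)
  nb ..##.: next=.  (t=1,i=13, bit6=0)
  nb ..#.#: next=.  (t=0,i=11, bit5=0)
  nb ..#..: next=#  (t=2,i=5, bit4=1)
  nb ...##: next=#  (t=0,i=4, bit3=1)
  nb ...#.: next=#  (t=0,i=10, bit2=1)
  nb ....#: next=#  (t=2,i=14, bit1=1)
  nb .....: next=.  (t=2,i=12, bit0=0)
  bits 01000001111100100101101010011110 = 1106401950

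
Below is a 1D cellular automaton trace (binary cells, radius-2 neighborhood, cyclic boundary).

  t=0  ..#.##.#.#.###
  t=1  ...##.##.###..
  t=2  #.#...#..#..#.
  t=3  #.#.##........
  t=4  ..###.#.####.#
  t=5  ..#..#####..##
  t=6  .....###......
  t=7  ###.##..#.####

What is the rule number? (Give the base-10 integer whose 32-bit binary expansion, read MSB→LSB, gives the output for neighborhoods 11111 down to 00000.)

  nb #####: next=#  (t=5,i=7, bit31=1)
  nb ####.: next=.  (t=4,i=10, bit30=0)
  nb ###.#: next=.  (t=4,i=4, bit29=0)
  nb ###..: next=.  (t=0,i=13, bit28=0)
  nb ##.##: next=.  (t=1,i=5, bit27=0)
  nb ##.#.: next=#  (t=0,i=6, bit26=1)
  nb ##..#: next=.  (t=0,i=0, bit25=0)
  nb ##...: next=#  (t=1,i=12, bit24=1)
  nb #.###: next=#  (t=0,i=11, bit23=1)
  nb #.##.: next=#  (t=0,i=4, bit22=1)
  nb #.#.#: next=#  (t=0,i=7, bit21=1)
  nb #.#..: next=#  (t=2,i=2, bit20=1)
  nb #..##: next=.  (t=4,i=1, bit19=0)
  nb #..#.: next=.  (t=0,i=1, bit18=0)
  nb #...#: next=#  (t=2,i=4, bit17=1)
  nb #....: next=.  (t=1,i=13, bit16=0)
  nb .####: next=#  (t=4,i=9, bit15=1)
  nb .###.: next=.  (t=0,i=12, bit14=0)
  nb .##.#: next=.  (t=0,i=5, bit13=0)
  nb .##..: next=.  (t=3,i=5, bit12=0)
  nb .#.##: next=#  (t=0,i=3, bit11=1)
  nb .#.#.: next=.  (t=0,i=8, bit10=0)
  nb .#..#: next=.  (t=2,i=7, bit9=0)
  nb .#...: next=.  (t=2,i=3, bit8=0)
  nb ..###: next=#  (t=4,i=2, bit7=1)
  nb ..##.: next=.  (t=1,i=3, bit6=0)
  nb ..#.#: next=.  (t=0,i=2, bit5=0)
  nb ..#..: next=.  (t=2,i=6, bit4=0)
  nb ...##: next=#  (t=1,i=2, bit3=1)
  nb ...#.: next=#  (t=2,i=5, bit2=1)
  nb ....#: next=.  (t=1,i=1, bit1=0)
  nb .....: next=#  (t=1,i=0, bit0=1)
  bits 10000101111100101000100010001101 = 2247264397

2247264397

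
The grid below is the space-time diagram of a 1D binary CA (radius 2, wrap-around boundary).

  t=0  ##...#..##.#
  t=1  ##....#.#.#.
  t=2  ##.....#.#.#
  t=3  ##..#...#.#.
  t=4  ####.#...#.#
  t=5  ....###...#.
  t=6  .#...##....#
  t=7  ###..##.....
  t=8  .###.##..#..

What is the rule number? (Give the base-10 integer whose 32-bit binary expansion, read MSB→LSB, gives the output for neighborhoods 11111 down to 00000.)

  ##### -> .   bit 31 = 0  t=4,i=1
  ####. -> .   bit 30 = 0  t=4,i=2
  ###.# -> .   bit 29 = 0  t=4,i=3
  ###.. -> #   bit 28 = 1  t=0,i=1
  ##.## -> #   bit 27 = 1  t=0,i=10
  ##.#. -> #   bit 26 = 1  t=4,i=4
  ##..# -> #   bit 25 = 1  t=3,i=2
  ##... -> .   bit 24 = 0  t=0,i=2
  #.### -> .   bit 23 = 0  t=0,i=11
  #.##. -> #   bit 22 = 1  t=1,i=0
  #.#.# -> .   bit 21 = 0  t=1,i=8
  #.#.. -> #   bit 20 = 1  t=4,i=5
  #..## -> .   bit 19 = 0  t=0,i=7
  #..#. -> #   bit 18 = 1  t=3,i=3
  #...# -> .   bit 17 = 0  t=0,i=3
  #.... -> .   bit 16 = 0  t=1,i=3
  .#### -> .   bit 15 = 0  t=4,i=0
  .###. -> #   bit 14 = 1  t=0,i=0
  .##.# -> .   bit 13 = 0  t=0,i=9
  .##.. -> #   bit 12 = 1  t=1,i=1
  .#.## -> #   bit 11 = 1  t=1,i=11
  .#.#. -> #   bit 10 = 1  t=1,i=7
  .#..# -> #   bit 9 = 1  t=0,i=6
  .#... -> #   bit 8 = 1  t=3,i=5
  ..### -> .   bit 7 = 0  t=5,i=4
  ..##. -> #   bit 6 = 1  t=0,i=8
  ..#.# -> .   bit 5 = 0  t=1,i=6
  ..#.. -> .   bit 4 = 0  t=0,i=5
  ...## -> .   bit 3 = 0  t=5,i=3
  ...#. -> .   bit 2 = 0  t=0,i=4
  ....# -> .   bit 1 = 0  t=1,i=4
  ..... -> #   bit 0 = 1  t=2,i=4
  bits 00011110010101000101111101000001 = 508845889

508845889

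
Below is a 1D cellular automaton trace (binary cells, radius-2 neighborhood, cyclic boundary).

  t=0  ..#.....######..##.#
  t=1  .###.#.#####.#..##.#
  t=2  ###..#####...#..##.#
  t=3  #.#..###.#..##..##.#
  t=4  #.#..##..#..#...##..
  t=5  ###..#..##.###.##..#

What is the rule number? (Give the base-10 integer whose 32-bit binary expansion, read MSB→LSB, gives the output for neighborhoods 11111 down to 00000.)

2427776509

  #####|#  b31=1 t=0,i=10
  ####.|.  b30=0 t=0,i=12
  ###.#|.  b29=0 t=1,i=3
  ###..|#  b28=1 t=0,i=13
  ##.##|.  b27=0 t=2,i=18
  ##.#.|.  b26=0 t=0,i=18
  ##..#|.  b25=0 t=0,i=14
  ##...|.  b24=0 t=2,i=10
  #.###|#  b23=1 t=1,i=1
  #.##.|.  b22=0 t=3,i=19
  #.#.#|#  b21=1 t=1,i=5
  #.#..|#  b20=1 t=0,i=19
  #..##|.  b19=0 t=0,i=15
  #..#.|#  b18=1 t=0,i=1
  #...#|.  b17=0 t=2,i=11
  #....|.  b16=0 t=0,i=4
  .####|#  b15=1 t=0,i=9
  .###.|#  b14=1 t=1,i=2
  .##.#|#  b13=1 t=0,i=17
  .##..|.  b12=0 t=3,i=13
  .#.##|#  b11=1 t=1,i=0
  .#.#.|#  b10=1 t=4,i=1
  .#..#|.  b9=0 t=0,i=0
  .#...|#  b8=1 t=0,i=3
  ..###|#  b7=1 t=0,i=8
  ..##.|#  b6=1 t=0,i=16
  ..#.#|#  b5=1 t=4,i=0
  ..#..|#  b4=1 t=0,i=2
  ...##|#  b3=1 t=0,i=7
  ...#.|#  b2=1 t=2,i=12
  ....#|.  b1=0 t=0,i=6
  .....|#  b0=1 t=0,i=5
  bits 10010000101101001110110111111101 = 2427776509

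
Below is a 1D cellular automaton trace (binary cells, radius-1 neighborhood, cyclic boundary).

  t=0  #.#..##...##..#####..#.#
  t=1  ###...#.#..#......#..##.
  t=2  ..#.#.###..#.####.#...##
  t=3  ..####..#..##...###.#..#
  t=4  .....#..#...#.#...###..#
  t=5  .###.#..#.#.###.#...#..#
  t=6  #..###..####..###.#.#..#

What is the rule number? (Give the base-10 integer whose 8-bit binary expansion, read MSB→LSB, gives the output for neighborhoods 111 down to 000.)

101

  nb ###: next=.  (t=0,i=15, bit7=0)
  nb ##.: next=#  (t=0,i=0, bit6=1)
  nb #.#: next=#  (t=0,i=1, bit5=1)
  nb #..: next=.  (t=0,i=3, bit4=0)
  nb .##: next=.  (t=0,i=5, bit3=0)
  nb .#.: next=#  (t=0,i=2, bit2=1)
  nb ..#: next=.  (t=0,i=4, bit1=0)
  nb ...: next=#  (t=0,i=8, bit0=1)
  bits 01100101 = 101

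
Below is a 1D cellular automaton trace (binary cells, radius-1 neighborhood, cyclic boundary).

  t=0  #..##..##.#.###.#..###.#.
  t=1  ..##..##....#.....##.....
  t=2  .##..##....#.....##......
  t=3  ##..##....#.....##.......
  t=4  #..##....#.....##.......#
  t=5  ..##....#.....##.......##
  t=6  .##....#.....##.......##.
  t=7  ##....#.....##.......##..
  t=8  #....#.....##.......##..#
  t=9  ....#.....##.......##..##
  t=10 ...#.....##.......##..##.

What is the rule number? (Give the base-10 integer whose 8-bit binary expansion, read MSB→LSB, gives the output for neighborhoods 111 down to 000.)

  nb ###: next=.  (t=0,i=13, bit7=0)
  nb ##.: next=.  (t=0,i=4, bit6=0)
  nb #.#: next=.  (t=0,i=9, bit5=0)
  nb #..: next=.  (t=0,i=1, bit4=0)
  nb .##: next=#  (t=0,i=3, bit3=1)
  nb .#.: next=.  (t=0,i=0, bit2=0)
  nb ..#: next=#  (t=0,i=2, bit1=1)
  nb ...: next=.  (t=1,i=0, bit0=0)
  bits 00001010 = 10

10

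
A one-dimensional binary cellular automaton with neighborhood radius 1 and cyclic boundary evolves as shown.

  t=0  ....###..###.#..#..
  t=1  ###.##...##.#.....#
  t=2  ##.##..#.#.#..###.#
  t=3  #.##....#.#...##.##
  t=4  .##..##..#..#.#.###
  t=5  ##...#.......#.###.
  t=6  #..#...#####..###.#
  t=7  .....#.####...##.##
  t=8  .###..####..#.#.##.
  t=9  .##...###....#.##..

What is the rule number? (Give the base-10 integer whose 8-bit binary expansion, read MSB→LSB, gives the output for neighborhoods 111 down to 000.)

  ### -> #   bit 7 = 1  t=0,i=5
  ##. -> .   bit 6 = 0  t=0,i=6
  #.# -> #   bit 5 = 1  t=0,i=12
  #.. -> .   bit 4 = 0  t=0,i=7
  .## -> #   bit 3 = 1  t=0,i=4
  .#. -> .   bit 2 = 0  t=0,i=13
  ..# -> .   bit 1 = 0  t=0,i=3
  ... -> #   bit 0 = 1  t=0,i=0
  bits 10101001 = 169

169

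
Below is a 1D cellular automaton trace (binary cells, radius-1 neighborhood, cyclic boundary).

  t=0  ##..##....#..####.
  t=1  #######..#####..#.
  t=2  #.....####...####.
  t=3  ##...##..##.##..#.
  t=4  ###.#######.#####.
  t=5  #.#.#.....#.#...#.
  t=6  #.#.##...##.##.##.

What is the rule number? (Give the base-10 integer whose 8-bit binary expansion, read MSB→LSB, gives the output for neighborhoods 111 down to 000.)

94

  [7] ### => .  t=0,i=14
  [6] ##. => #  t=0,i=1
  [5] #.# => .  t=0,i=17
  [4] #.. => #  t=0,i=2
  [3] .## => #  t=0,i=0
  [2] .#. => #  t=0,i=10
  [1] ..# => #  t=0,i=3
  [0] ... => .  t=0,i=7
  bits 01011110 = 94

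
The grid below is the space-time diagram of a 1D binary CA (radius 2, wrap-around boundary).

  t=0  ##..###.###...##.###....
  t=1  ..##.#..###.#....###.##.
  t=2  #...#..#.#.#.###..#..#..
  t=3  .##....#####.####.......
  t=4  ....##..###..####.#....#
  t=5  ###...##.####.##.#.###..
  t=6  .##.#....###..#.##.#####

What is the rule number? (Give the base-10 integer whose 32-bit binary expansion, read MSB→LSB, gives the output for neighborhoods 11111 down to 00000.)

3605775650

  #####|#  b31=1 t=3,i=9
  ####.|#  b30=1 t=3,i=10
  ###.#|.  b29=0 t=0,i=6
  ###..|#  b28=1 t=0,i=10
  ##.##|.  b27=0 t=0,i=7
  ##.#.|#  b26=1 t=1,i=4
  ##..#|#  b25=1 t=0,i=2
  ##...|.  b24=0 t=0,i=11
  #.###|#  b23=1 t=0,i=8
  #.##.|#  b22=1 t=1,i=21
  #.#.#|#  b21=1 t=2,i=9
  #.#..|.  b20=0 t=1,i=5
  #..##|#  b19=1 t=0,i=3
  #..#.|.  b18=0 t=2,i=6
  #...#|#  b17=1 t=0,i=12
  #....|#  b16=1 t=0,i=21
  .####|#  b15=1 t=3,i=8
  .###.|#  b14=1 t=0,i=5
  .##.#|.  b13=0 t=0,i=15
  .##..|.  b12=0 t=0,i=1
  .#.##|.  b11=0 t=2,i=12
  .#.#.|#  b10=1 t=2,i=8
  .#..#|.  b9=0 t=1,i=6
  .#...|#  b8=1 t=1,i=13
  ..###|.  b7=0 t=0,i=4
  ..##.|.  b6=0 t=0,i=0
  ..#.#|#  b5=1 t=2,i=7
  ..#..|.  b4=0 t=2,i=0
  ...##|.  b3=0 t=0,i=13
  ...#.|.  b2=0 t=2,i=3
  ....#|#  b1=1 t=0,i=22
  .....|.  b0=0 t=3,i=19
  bits 11010110111010111100010100100010 = 3605775650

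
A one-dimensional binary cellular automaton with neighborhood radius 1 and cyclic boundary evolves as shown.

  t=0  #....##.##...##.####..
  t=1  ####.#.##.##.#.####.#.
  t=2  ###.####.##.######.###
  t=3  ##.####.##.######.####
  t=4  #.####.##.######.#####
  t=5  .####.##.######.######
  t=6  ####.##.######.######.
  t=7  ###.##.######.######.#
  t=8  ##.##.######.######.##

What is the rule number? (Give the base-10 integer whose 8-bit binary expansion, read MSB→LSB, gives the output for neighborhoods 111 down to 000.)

189

  ### -> #   bit 7 = 1  t=0,i=17
  ##. -> .   bit 6 = 0  t=0,i=6
  #.# -> #   bit 5 = 1  t=0,i=7
  #.. -> #   bit 4 = 1  t=0,i=1
  .## -> #   bit 3 = 1  t=0,i=5
  .#. -> #   bit 2 = 1  t=0,i=0
  ..# -> .   bit 1 = 0  t=0,i=4
  ... -> #   bit 0 = 1  t=0,i=2
  bits 10111101 = 189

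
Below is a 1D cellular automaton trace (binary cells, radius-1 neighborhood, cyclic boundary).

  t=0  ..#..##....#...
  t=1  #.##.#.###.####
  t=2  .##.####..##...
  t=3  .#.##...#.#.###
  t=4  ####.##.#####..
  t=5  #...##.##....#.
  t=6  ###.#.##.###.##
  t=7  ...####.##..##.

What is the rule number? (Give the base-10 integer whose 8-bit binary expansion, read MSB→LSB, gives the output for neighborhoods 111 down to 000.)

  ### -> .   bit 7 = 0  t=1,i=8
  ##. -> .   bit 6 = 0  t=0,i=6
  #.# -> #   bit 5 = 1  t=1,i=1
  #.. -> #   bit 4 = 1  t=0,i=3
  .## -> #   bit 3 = 1  t=0,i=5
  .#. -> #   bit 2 = 1  t=0,i=2
  ..# -> .   bit 1 = 0  t=0,i=1
  ... -> #   bit 0 = 1  t=0,i=0
  bits 00111101 = 61

61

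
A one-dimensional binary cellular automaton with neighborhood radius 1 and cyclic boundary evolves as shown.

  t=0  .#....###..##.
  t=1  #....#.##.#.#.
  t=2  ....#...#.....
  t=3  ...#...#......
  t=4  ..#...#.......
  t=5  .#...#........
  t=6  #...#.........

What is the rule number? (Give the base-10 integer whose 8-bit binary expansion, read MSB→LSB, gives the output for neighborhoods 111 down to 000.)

  nb ###: next=#  (t=0,i=7, bit7=1)
  nb ##.: next=#  (t=0,i=8, bit6=1)
  nb #.#: next=.  (t=1,i=6, bit5=0)
  nb #..: next=.  (t=0,i=2, bit4=0)
  nb .##: next=.  (t=0,i=6, bit3=0)
  nb .#.: next=.  (t=0,i=1, bit2=0)
  nb ..#: next=#  (t=0,i=0, bit1=1)
  nb ...: next=.  (t=0,i=3, bit0=0)
  bits 11000010 = 194

194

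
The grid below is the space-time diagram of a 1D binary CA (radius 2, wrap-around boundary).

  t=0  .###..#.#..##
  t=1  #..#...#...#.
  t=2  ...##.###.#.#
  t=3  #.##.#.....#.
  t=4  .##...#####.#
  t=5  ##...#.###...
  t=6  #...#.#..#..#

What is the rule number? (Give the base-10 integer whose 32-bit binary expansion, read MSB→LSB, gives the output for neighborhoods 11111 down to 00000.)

  #####|#  b31=1 t=4,i=8
  ####.|#  b30=1 t=4,i=9
  ###.#|.  b29=0 t=2,i=8
  ###..|#  b28=1 t=0,i=3
  ##.##|#  b27=1 t=0,i=0
  ##.#.|.  b26=0 t=2,i=9
  ##..#|.  b25=0 t=0,i=4
  ##...|.  b24=0 t=4,i=3
  #.###|.  b23=0 t=0,i=1
  #.##.|#  b22=1 t=3,i=2
  #.#.#|.  b21=0 t=2,i=10
  #.#..|.  b20=0 t=0,i=8
  #..##|.  b19=0 t=0,i=10
  #..#.|.  b18=0 t=0,i=5
  #...#|.  b17=0 t=1,i=5
  #....|#  b16=1 t=3,i=7
  .####|#  b15=1 t=4,i=7
  .###.|.  b14=0 t=0,i=2
  .##.#|.  b13=0 t=0,i=12
  .##..|.  b12=0 t=4,i=2
  .#.##|#  b11=1 t=3,i=1
  .#.#.|#  b10=1 t=0,i=7
  .#..#|.  b9=0 t=0,i=9
  .#...|#  b8=1 t=1,i=4
  ..###|.  b7=0 t=4,i=6
  ..##.|#  b6=1 t=0,i=11
  ..#.#|.  b5=0 t=0,i=6
  ..#..|#  b4=1 t=1,i=3
  ...##|#  b3=1 t=2,i=2
  ...#.|#  b2=1 t=1,i=6
  ....#|#  b1=1 t=3,i=9
  .....|#  b0=1 t=3,i=8
  bits 11011000010000011000110101011111 = 3628174687

3628174687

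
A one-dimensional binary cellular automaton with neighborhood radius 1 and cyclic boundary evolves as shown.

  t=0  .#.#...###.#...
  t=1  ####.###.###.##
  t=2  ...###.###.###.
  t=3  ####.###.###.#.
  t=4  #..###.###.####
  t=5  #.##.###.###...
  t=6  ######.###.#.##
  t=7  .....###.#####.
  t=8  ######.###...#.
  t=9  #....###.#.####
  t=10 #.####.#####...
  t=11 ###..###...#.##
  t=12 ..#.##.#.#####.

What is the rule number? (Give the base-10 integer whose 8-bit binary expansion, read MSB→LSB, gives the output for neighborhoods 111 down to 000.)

  nb ###: next=.  (t=0,i=8, bit7=0)
  nb ##.: next=#  (t=0,i=9, bit6=1)
  nb #.#: next=#  (t=0,i=2, bit5=1)
  nb #..: next=.  (t=0,i=4, bit4=0)
  nb .##: next=#  (t=0,i=7, bit3=1)
  nb .#.: next=#  (t=0,i=1, bit2=1)
  nb ..#: next=#  (t=0,i=0, bit1=1)
  nb ...: next=#  (t=0,i=5, bit0=1)
  bits 01101111 = 111

111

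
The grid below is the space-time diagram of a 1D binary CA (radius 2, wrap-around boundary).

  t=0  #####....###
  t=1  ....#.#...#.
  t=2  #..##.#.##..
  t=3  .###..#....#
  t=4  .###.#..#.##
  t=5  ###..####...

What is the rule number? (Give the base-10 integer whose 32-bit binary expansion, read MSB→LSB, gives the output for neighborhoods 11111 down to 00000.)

  ##### -> .   bit 31 = 0  t=0,i=0
  ####. -> .   bit 30 = 0  t=0,i=3
  ###.# -> .   bit 29 = 0  t=4,i=3
  ###.. -> #   bit 28 = 1  t=0,i=4
  ##.## -> #   bit 27 = 1  t=4,i=0
  ##.#. -> .   bit 26 = 0  t=2,i=5
  ##..# -> .   bit 25 = 0  t=2,i=10
  ##... -> .   bit 24 = 0  t=0,i=5
  #.### -> #   bit 23 = 1  t=3,i=1
  #.##. -> .   bit 22 = 0  t=2,i=8
  #.#.# -> #   bit 21 = 1  t=2,i=6
  #.#.. -> #   bit 20 = 1  t=1,i=6
  #..## -> #   bit 19 = 1  t=2,i=2
  #..#. -> #   bit 18 = 1  t=2,i=11
  #...# -> #   bit 17 = 1  t=1,i=8
  #.... -> #   bit 16 = 1  t=0,i=6
  .#### -> #   bit 15 = 1  t=0,i=10
  .###. -> #   bit 14 = 1  t=3,i=2
  .##.# -> .   bit 13 = 0  t=2,i=4
  .##.. -> .   bit 12 = 0  t=2,i=9
  .#.## -> .   bit 11 = 0  t=2,i=7
  .#.#. -> .   bit 10 = 0  t=1,i=5
  .#..# -> #   bit 9 = 1  t=2,i=1
  .#... -> .   bit 8 = 0  t=1,i=7
  ..### -> .   bit 7 = 0  t=0,i=9
  ..##. -> #   bit 6 = 1  t=2,i=3
  ..#.# -> #   bit 5 = 1  t=1,i=4
  ..#.. -> .   bit 4 = 0  t=1,i=10
  ...## -> .   bit 3 = 0  t=0,i=8
  ...#. -> #   bit 2 = 1  t=1,i=3
  ....# -> .   bit 1 = 0  t=0,i=7
  ..... -> .   bit 0 = 0  t=1,i=1
  bits 00011000101111111100001001100100 = 415220324

415220324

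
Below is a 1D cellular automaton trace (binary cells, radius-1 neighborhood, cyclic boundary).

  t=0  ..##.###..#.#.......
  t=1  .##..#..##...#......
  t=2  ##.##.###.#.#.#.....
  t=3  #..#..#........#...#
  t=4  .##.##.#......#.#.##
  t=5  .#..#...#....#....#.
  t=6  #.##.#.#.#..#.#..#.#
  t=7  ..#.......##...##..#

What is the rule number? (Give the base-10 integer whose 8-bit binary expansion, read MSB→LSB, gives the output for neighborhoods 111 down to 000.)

26

  [7] ### => .  t=0,i=6
  [6] ##. => .  t=0,i=3
  [5] #.# => .  t=0,i=4
  [4] #.. => #  t=0,i=8
  [3] .## => #  t=0,i=2
  [2] .#. => .  t=0,i=10
  [1] ..# => #  t=0,i=1
  [0] ... => .  t=0,i=0
  bits 00011010 = 26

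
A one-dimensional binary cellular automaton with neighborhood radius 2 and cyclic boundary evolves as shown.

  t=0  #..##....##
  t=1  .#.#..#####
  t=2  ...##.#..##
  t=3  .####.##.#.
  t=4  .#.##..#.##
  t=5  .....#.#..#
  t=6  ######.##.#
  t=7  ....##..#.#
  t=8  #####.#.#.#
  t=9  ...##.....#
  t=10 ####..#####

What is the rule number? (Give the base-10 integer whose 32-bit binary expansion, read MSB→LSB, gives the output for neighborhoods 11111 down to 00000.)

1653826559

  [31] ##### => .  t=1,i=8
  [30] ####. => #  t=1,i=9
  [29] ###.# => #  t=1,i=10
  [28] ###.. => .  t=0,i=0
  [27] ##.## => .  t=3,i=5
  [26] ##.#. => .  t=1,i=0
  [25] ##..# => #  t=0,i=1
  [24] ##... => .  t=0,i=5
  [23] #.### => #  t=6,i=10
  [22] #.##. => .  t=3,i=6
  [21] #.#.# => .  t=1,i=1
  [20] #.#.. => #  t=1,i=3
  [19] #..## => .  t=0,i=2
  [18] #..#. => .  t=4,i=6
  [17] #...# => #  t=2,i=1
  [16] #.... => #  t=0,i=6
  [15] .#### => .  t=1,i=7
  [14] .###. => #  t=0,i=10
  [13] .##.# => #  t=2,i=4
  [12] .##.. => .  t=0,i=4
  [11] .#.## => .  t=4,i=2
  [10] .#.#. => .  t=1,i=2
  [9] .#..# => #  t=1,i=4
  [8] .#... => #  t=5,i=0
  [7] ..### => #  t=0,i=9
  [6] ..##. => #  t=0,i=3
  [5] ..#.# => #  t=4,i=7
  [4] ..#.. => #  t=5,i=10
  [3] ...## => #  t=0,i=8
  [2] ...#. => #  t=5,i=4
  [1] ....# => #  t=0,i=7
  [0] ..... => #  t=5,i=2
  bits 01100010100100110110001111111111 = 1653826559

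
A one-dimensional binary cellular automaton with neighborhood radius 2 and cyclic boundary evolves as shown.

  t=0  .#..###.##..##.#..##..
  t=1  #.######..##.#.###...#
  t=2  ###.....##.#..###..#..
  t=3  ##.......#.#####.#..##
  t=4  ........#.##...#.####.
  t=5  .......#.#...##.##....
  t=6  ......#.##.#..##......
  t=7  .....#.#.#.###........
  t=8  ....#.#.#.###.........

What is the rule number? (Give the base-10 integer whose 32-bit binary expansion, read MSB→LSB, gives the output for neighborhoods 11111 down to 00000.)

714763908

  ##### -> .   bit 31 = 0  t=1,i=4
  ####. -> .   bit 30 = 0  t=1,i=6
  ###.# -> #   bit 29 = 1  t=0,i=6
  ###.. -> .   bit 28 = 0  t=1,i=7
  ##.## -> #   bit 27 = 1  t=0,i=7
  ##.#. -> .   bit 26 = 0  t=0,i=14
  ##..# -> #   bit 25 = 1  t=0,i=10
  ##... -> .   bit 24 = 0  t=0,i=20
  #.### -> #   bit 23 = 1  t=1,i=2
  #.##. -> .   bit 22 = 0  t=0,i=8
  #.#.# -> .   bit 21 = 0  t=1,i=13
  #.#.. -> #   bit 20 = 1  t=0,i=15
  #..## -> #   bit 19 = 1  t=0,i=3
  #..#. -> .   bit 18 = 0  t=2,i=18
  #...# -> #   bit 17 = 1  t=0,i=21
  #.... -> .   bit 16 = 0  t=2,i=4
  .#### -> .   bit 15 = 0  t=1,i=3
  .###. -> #   bit 14 = 1  t=0,i=5
  .##.# -> #   bit 13 = 1  t=0,i=13
  .##.. -> .   bit 12 = 0  t=0,i=9
  .#.## -> #   bit 11 = 1  t=1,i=14
  .#.#. -> #   bit 10 = 1  t=5,i=8
  .#..# -> #   bit 9 = 1  t=0,i=2
  .#... -> .   bit 8 = 0  t=5,i=10
  ..### -> #   bit 7 = 1  t=0,i=4
  ..##. -> .   bit 6 = 0  t=0,i=12
  ..#.# -> .   bit 5 = 0  t=3,i=9
  ..#.. -> .   bit 4 = 0  t=0,i=1
  ...## -> .   bit 3 = 0  t=1,i=20
  ...#. -> #   bit 2 = 1  t=0,i=0
  ....# -> .   bit 1 = 0  t=2,i=6
  ..... -> .   bit 0 = 0  t=2,i=5
  bits 00101010100110100110111010000100 = 714763908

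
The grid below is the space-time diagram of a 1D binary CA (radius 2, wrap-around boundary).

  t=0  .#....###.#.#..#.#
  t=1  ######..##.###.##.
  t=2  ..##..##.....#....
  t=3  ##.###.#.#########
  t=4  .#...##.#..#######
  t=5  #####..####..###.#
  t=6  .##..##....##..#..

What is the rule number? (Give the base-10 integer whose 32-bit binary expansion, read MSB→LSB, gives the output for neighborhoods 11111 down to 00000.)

2786795327

  ##### -> #   bit 31 = 1  t=1,i=2
  ####. -> .   bit 30 = 0  t=1,i=4
  ###.# -> #   bit 29 = 1  t=0,i=8
  ###.. -> .   bit 28 = 0  t=1,i=5
  ##.## -> .   bit 27 = 0  t=1,i=10
  ##.#. -> #   bit 26 = 1  t=0,i=9
  ##..# -> #   bit 25 = 1  t=1,i=6
  ##... -> .   bit 24 = 0  t=2,i=8
  #.### -> .   bit 23 = 0  t=1,i=0
  #.##. -> .   bit 22 = 0  t=1,i=15
  #.#.# -> .   bit 21 = 0  t=0,i=10
  #.#.. -> #   bit 20 = 1  t=0,i=1
  #..## -> #   bit 19 = 1  t=1,i=7
  #..#. -> .   bit 18 = 0  t=0,i=14
  #...# -> #   bit 17 = 1  t=4,i=3
  #.... -> #   bit 16 = 1  t=0,i=3
  .#### -> .   bit 15 = 0  t=1,i=1
  .###. -> .   bit 14 = 0  t=0,i=7
  .##.# -> .   bit 13 = 0  t=1,i=9
  .##.. -> #   bit 12 = 1  t=2,i=3
  .#.## -> #   bit 11 = 1  t=3,i=8
  .#.#. -> #   bit 10 = 1  t=0,i=0
  .#..# -> #   bit 9 = 1  t=0,i=13
  .#... -> #   bit 8 = 1  t=0,i=2
  ..### -> .   bit 7 = 0  t=0,i=6
  ..##. -> .   bit 6 = 0  t=1,i=8
  ..#.# -> #   bit 5 = 1  t=0,i=15
  ..#.. -> #   bit 4 = 1  t=2,i=13
  ...## -> #   bit 3 = 1  t=0,i=5
  ...#. -> #   bit 2 = 1  t=2,i=12
  ....# -> #   bit 1 = 1  t=0,i=4
  ..... -> #   bit 0 = 1  t=2,i=10
  bits 10100110000110110001111100111111 = 2786795327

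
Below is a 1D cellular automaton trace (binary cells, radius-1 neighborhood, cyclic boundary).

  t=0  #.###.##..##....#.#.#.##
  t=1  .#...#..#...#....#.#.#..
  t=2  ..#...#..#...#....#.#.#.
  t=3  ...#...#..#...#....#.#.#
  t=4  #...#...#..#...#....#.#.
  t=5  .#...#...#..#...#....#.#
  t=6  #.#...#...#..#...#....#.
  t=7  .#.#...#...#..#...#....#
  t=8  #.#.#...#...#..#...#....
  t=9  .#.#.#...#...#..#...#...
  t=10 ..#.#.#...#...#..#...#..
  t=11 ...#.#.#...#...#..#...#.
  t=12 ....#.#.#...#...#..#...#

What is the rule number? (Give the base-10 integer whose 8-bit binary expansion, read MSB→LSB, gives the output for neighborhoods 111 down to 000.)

  ###|.  b7=0 t=0,i=3
  ##.|.  b6=0 t=0,i=0
  #.#|#  b5=1 t=0,i=1
  #..|#  b4=1 t=0,i=8
  .##|.  b3=0 t=0,i=2
  .#.|.  b2=0 t=0,i=16
  ..#|.  b1=0 t=0,i=9
  ...|.  b0=0 t=0,i=13
  bits 00110000 = 48

48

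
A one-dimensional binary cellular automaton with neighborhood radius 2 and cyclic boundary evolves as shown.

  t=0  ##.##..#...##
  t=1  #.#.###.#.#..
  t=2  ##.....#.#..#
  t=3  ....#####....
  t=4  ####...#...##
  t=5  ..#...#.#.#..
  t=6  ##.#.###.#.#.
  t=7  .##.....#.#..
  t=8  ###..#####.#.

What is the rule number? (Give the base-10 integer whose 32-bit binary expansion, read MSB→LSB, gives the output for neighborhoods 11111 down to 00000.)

  ##### -> .   bit 31 = 0  t=3,i=6
  ####. -> #   bit 30 = 1  t=0,i=0
  ###.# -> .   bit 29 = 0  t=0,i=1
  ###.. -> .   bit 28 = 0  t=2,i=1
  ##.## -> #   bit 27 = 1  t=0,i=2
  ##.#. -> #   bit 26 = 1  t=1,i=7
  ##..# -> #   bit 25 = 1  t=0,i=5
  ##... -> .   bit 24 = 0  t=2,i=2
  #.### -> .   bit 23 = 0  t=1,i=4
  #.##. -> .   bit 22 = 0  t=0,i=3
  #.#.# -> .   bit 21 = 0  t=1,i=2
  #.#.. -> .   bit 20 = 0  t=1,i=10
  #..## -> .   bit 19 = 0  t=2,i=11
  #..#. -> #   bit 18 = 1  t=0,i=6
  #...# -> .   bit 17 = 0  t=0,i=9
  #.... -> .   bit 16 = 0  t=2,i=3
  .#### -> .   bit 15 = 0  t=0,i=12
  .###. -> .   bit 14 = 0  t=1,i=5
  .##.# -> #   bit 13 = 1  t=6,i=1
  .##.. -> #   bit 12 = 1  t=0,i=4
  .#.## -> .   bit 11 = 0  t=1,i=3
  .#.#. -> #   bit 10 = 1  t=1,i=1
  .#..# -> .   bit 9 = 0  t=1,i=11
  .#... -> #   bit 8 = 1  t=0,i=8
  ..### -> .   bit 7 = 0  t=0,i=11
  ..##. -> #   bit 6 = 1  t=7,i=1
  ..#.# -> #   bit 5 = 1  t=1,i=0
  ..#.. -> .   bit 4 = 0  t=0,i=7
  ...## -> #   bit 3 = 1  t=0,i=10
  ...#. -> #   bit 2 = 1  t=2,i=6
  ....# -> #   bit 1 = 1  t=2,i=5
  ..... -> #   bit 0 = 1  t=2,i=4
  bits 01001110000001000011010101101111 = 1308898671

1308898671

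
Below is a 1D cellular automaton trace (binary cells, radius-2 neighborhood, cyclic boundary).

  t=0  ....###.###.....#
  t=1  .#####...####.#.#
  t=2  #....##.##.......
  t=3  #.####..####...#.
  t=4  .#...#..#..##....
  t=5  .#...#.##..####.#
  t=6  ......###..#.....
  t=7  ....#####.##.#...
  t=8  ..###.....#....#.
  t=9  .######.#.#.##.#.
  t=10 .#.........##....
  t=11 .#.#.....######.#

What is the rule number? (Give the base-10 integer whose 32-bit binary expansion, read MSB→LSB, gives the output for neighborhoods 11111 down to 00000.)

289757402

  #####|.  b31=0 t=1,i=3
  ####.|.  b30=0 t=1,i=4
  ###.#|.  b29=0 t=0,i=6
  ###..|#  b28=1 t=0,i=10
  ##.##|.  b27=0 t=0,i=7
  ##.#.|.  b26=0 t=1,i=13
  ##..#|.  b25=0 t=3,i=6
  ##...|#  b24=1 t=0,i=11
  #.###|.  b23=0 t=0,i=8
  #.##.|#  b22=1 t=2,i=8
  #.#.#|.  b21=0 t=1,i=14
  #.#..|.  b20=0 t=5,i=1
  #..##|.  b19=0 t=3,i=7
  #..#.|#  b18=1 t=4,i=7
  #...#|.  b17=0 t=1,i=7
  #....|#  b16=1 t=0,i=1
  .####|.  b15=0 t=1,i=2
  .###.|#  b14=1 t=0,i=5
  .##.#|.  b13=0 t=2,i=6
  .##..|#  b12=1 t=2,i=9
  .#.##|#  b11=1 t=1,i=0
  .#.#.|.  b10=0 t=1,i=15
  .#..#|.  b9=0 t=4,i=6
  .#...|.  b8=0 t=0,i=0
  ..###|#  b7=1 t=0,i=4
  ..##.|#  b6=1 t=2,i=5
  ..#.#|.  b5=0 t=3,i=15
  ..#..|#  b4=1 t=0,i=16
  ...##|#  b3=1 t=0,i=3
  ...#.|.  b2=0 t=0,i=15
  ....#|#  b1=1 t=0,i=2
  .....|.  b0=0 t=0,i=13
  bits 00010001010001010101100011011010 = 289757402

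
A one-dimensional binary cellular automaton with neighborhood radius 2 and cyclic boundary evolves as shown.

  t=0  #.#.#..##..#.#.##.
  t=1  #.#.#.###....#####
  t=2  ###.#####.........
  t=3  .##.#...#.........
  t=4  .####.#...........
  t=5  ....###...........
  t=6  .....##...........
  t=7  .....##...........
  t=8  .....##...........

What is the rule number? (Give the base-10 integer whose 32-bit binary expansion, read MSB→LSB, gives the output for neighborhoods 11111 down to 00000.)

888830016

  ##### -> .   bit 31 = 0  t=1,i=15
  ####. -> .   bit 30 = 0  t=1,i=17
  ###.# -> #   bit 29 = 1  t=1,i=0
  ###.. -> #   bit 28 = 1  t=1,i=8
  ##.## -> .   bit 27 = 0  t=2,i=3
  ##.#. -> #   bit 26 = 1  t=0,i=17
  ##..# -> .   bit 25 = 0  t=0,i=9
  ##... -> .   bit 24 = 0  t=1,i=9
  #.### -> #   bit 23 = 1  t=1,i=6
  #.##. -> #   bit 22 = 1  t=0,i=15
  #.#.# -> #   bit 21 = 1  t=0,i=0
  #.#.. -> #   bit 20 = 1  t=0,i=4
  #..## -> #   bit 19 = 1  t=0,i=6
  #..#. -> .   bit 18 = 0  t=0,i=10
  #...# -> #   bit 17 = 1  t=3,i=6
  #.... -> .   bit 16 = 0  t=1,i=10
  .#### -> .   bit 15 = 0  t=1,i=14
  .###. -> #   bit 14 = 1  t=1,i=7
  .##.# -> #   bit 13 = 1  t=0,i=16
  .##.. -> #   bit 12 = 1  t=0,i=8
  .#.## -> #   bit 11 = 1  t=0,i=14
  .#.#. -> .   bit 10 = 0  t=0,i=1
  .#..# -> .   bit 9 = 0  t=0,i=5
  .#... -> .   bit 8 = 0  t=3,i=5
  ..### -> .   bit 7 = 0  t=1,i=13
  ..##. -> #   bit 6 = 1  t=0,i=7
  ..#.# -> .   bit 5 = 0  t=0,i=11
  ..#.. -> .   bit 4 = 0  t=3,i=8
  ...## -> .   bit 3 = 0  t=1,i=12
  ...#. -> .   bit 2 = 0  t=3,i=7
  ....# -> .   bit 1 = 0  t=1,i=11
  ..... -> .   bit 0 = 0  t=2,i=11
  bits 00110100111110100111100001000000 = 888830016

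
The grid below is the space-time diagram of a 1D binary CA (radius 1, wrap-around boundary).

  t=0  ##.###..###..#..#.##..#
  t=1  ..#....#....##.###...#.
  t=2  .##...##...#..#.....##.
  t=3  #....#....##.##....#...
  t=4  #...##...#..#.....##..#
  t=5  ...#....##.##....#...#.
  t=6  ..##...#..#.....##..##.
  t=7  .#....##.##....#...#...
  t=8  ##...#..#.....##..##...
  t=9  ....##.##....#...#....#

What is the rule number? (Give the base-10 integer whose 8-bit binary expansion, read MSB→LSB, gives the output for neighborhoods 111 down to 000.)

  nb ###: next=.  (t=0,i=0, bit7=0)
  nb ##.: next=.  (t=0,i=1, bit6=0)
  nb #.#: next=#  (t=0,i=2, bit5=1)
  nb #..: next=.  (t=0,i=6, bit4=0)
  nb .##: next=.  (t=0,i=3, bit3=0)
  nb .#.: next=#  (t=0,i=13, bit2=1)
  nb ..#: next=#  (t=0,i=7, bit1=1)
  nb ...: next=.  (t=1,i=0, bit0=0)
  bits 00100110 = 38

38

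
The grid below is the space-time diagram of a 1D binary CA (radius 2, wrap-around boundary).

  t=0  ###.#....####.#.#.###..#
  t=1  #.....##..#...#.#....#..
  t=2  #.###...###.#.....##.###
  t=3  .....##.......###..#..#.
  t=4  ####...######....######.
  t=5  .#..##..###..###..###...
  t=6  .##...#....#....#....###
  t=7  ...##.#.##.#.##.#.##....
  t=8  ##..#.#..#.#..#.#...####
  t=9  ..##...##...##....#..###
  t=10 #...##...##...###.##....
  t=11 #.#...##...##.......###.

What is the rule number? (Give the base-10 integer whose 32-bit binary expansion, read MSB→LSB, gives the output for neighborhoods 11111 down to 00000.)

  #####|#  b31=1 t=4,i=9
  ####.|.  b30=0 t=0,i=1
  ###.#|.  b29=0 t=0,i=2
  ###..|.  b28=0 t=0,i=20
  ##.##|.  b27=0 t=2,i=1
  ##.#.|.  b26=0 t=0,i=3
  ##..#|#  b25=1 t=0,i=21
  ##...|#  b24=1 t=2,i=5
  #.###|.  b23=0 t=0,i=18
  #.##.|.  b22=0 t=6,i=1
  #.#.#|#  b21=1 t=0,i=14
  #.#..|.  b20=0 t=0,i=4
  #..##|.  b19=0 t=0,i=22
  #..#.|#  b18=1 t=1,i=9
  #...#|#  b17=1 t=1,i=12
  #....|#  b16=1 t=0,i=6
  .####|#  b15=1 t=0,i=0
  .###.|.  b14=0 t=0,i=19
  .##.#|#  b13=1 t=2,i=19
  .##..|.  b12=0 t=1,i=7
  .#.##|.  b11=0 t=0,i=17
  .#.#.|.  b10=0 t=0,i=15
  .#..#|#  b9=1 t=1,i=22
  .#...|.  b8=0 t=0,i=5
  ..###|.  b7=0 t=0,i=9
  ..##.|.  b6=0 t=1,i=6
  ..#.#|.  b5=0 t=1,i=14
  ..#..|#  b4=1 t=1,i=0
  ...##|.  b3=0 t=0,i=8
  ...#.|.  b2=0 t=1,i=13
  ....#|#  b1=1 t=0,i=7
  .....|#  b0=1 t=1,i=3
  bits 10000011001001111010001000010011 = 2200412691

2200412691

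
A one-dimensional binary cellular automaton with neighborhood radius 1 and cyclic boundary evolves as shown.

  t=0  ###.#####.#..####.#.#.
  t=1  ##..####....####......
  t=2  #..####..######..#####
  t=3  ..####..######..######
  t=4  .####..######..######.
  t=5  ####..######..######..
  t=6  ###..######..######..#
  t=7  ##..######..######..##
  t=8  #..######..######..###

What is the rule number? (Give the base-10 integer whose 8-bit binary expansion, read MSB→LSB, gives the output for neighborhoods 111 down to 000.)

139

  ### -> #   bit 7 = 1  t=0,i=1
  ##. -> .   bit 6 = 0  t=0,i=2
  #.# -> .   bit 5 = 0  t=0,i=3
  #.. -> .   bit 4 = 0  t=0,i=11
  .## -> #   bit 3 = 1  t=0,i=0
  .#. -> .   bit 2 = 0  t=0,i=10
  ..# -> #   bit 1 = 1  t=0,i=12
  ... -> #   bit 0 = 1  t=1,i=9
  bits 10001011 = 139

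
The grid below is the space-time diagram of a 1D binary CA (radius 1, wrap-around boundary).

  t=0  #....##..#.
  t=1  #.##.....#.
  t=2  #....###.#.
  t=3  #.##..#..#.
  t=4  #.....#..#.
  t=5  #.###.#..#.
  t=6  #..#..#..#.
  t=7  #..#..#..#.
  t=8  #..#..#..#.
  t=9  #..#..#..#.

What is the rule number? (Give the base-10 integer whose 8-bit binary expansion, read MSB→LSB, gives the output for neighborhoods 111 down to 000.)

133

  ###|#  b7=1 t=2,i=6
  ##.|.  b6=0 t=0,i=6
  #.#|.  b5=0 t=0,i=10
  #..|.  b4=0 t=0,i=1
  .##|.  b3=0 t=0,i=5
  .#.|#  b2=1 t=0,i=0
  ..#|.  b1=0 t=0,i=4
  ...|#  b0=1 t=0,i=2
  bits 10000101 = 133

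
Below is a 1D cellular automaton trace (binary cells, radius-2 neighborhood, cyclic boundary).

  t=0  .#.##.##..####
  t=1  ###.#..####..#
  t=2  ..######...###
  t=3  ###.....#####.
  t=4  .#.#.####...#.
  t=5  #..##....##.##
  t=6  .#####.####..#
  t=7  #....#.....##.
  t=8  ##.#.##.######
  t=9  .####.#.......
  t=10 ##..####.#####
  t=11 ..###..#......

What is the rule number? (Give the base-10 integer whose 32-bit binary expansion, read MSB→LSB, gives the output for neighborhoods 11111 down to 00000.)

658406363

  ##### -> .   bit 31 = 0  t=2,i=4
  ####. -> .   bit 30 = 0  t=0,i=12
  ###.# -> #   bit 29 = 1  t=0,i=13
  ###.. -> .   bit 28 = 0  t=1,i=10
  ##.## -> .   bit 27 = 0  t=0,i=5
  ##.#. -> #   bit 26 = 1  t=0,i=0
  ##..# -> #   bit 25 = 1  t=0,i=8
  ##... -> #   bit 24 = 1  t=2,i=8
  #.### -> .   bit 23 = 0  t=3,i=0
  #.##. -> .   bit 22 = 0  t=0,i=3
  #.#.# -> #   bit 21 = 1  t=0,i=1
  #.#.. -> #   bit 20 = 1  t=1,i=4
  #..## -> #   bit 19 = 1  t=0,i=9
  #..#. -> #   bit 18 = 1  t=4,i=0
  #...# -> #   bit 17 = 1  t=2,i=9
  #.... -> .   bit 16 = 0  t=3,i=4
  .#### -> .   bit 15 = 0  t=0,i=11
  .###. -> #   bit 14 = 1  t=2,i=12
  .##.# -> #   bit 13 = 1  t=0,i=4
  .##.. -> #   bit 12 = 1  t=0,i=7
  .#.## -> #   bit 11 = 1  t=0,i=2
  .#.#. -> .   bit 10 = 0  t=4,i=2
  .#..# -> #   bit 9 = 1  t=1,i=5
  .#... -> #   bit 8 = 1  t=7,i=1
  ..### -> #   bit 7 = 1  t=0,i=10
  ..##. -> #   bit 6 = 1  t=5,i=3
  ..#.# -> .   bit 5 = 0  t=4,i=1
  ..#.. -> #   bit 4 = 1  t=4,i=12
  ...## -> #   bit 3 = 1  t=2,i=10
  ...#. -> .   bit 2 = 0  t=4,i=11
  ....# -> #   bit 1 = 1  t=3,i=6
  ..... -> #   bit 0 = 1  t=3,i=5
  bits 00100111001111100111101111011011 = 658406363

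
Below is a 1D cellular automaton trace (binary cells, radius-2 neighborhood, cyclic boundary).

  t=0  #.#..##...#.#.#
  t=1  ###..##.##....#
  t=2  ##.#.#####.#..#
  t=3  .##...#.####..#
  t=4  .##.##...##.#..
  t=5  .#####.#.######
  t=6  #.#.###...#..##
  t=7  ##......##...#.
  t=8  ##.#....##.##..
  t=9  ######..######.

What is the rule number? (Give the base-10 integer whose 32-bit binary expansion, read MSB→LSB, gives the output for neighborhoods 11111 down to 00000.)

1850978756

  #####|.  b31=0 t=2,i=7
  ####.|#  b30=1 t=1,i=1
  ###.#|#  b29=1 t=2,i=1
  ###..|.  b28=0 t=1,i=2
  ##.##|#  b27=1 t=1,i=7
  ##.#.|#  b26=1 t=0,i=1
  ##..#|#  b25=1 t=1,i=3
  ##...|.  b24=0 t=0,i=7
  #.###|.  b23=0 t=2,i=5
  #.##.|#  b22=1 t=0,i=14
  #.#.#|.  b21=0 t=0,i=12
  #.#..|#  b20=1 t=0,i=2
  #..##|.  b19=0 t=0,i=4
  #..#.|.  b18=0 t=3,i=13
  #...#|#  b17=1 t=0,i=8
  #....|#  b16=1 t=1,i=11
  .####|#  b15=1 t=1,i=0
  .###.|.  b14=0 t=2,i=0
  .##.#|#  b13=1 t=0,i=0
  .##..|#  b12=1 t=0,i=6
  .#.##|.  b11=0 t=0,i=13
  .#.#.|.  b10=0 t=0,i=11
  .#..#|.  b9=0 t=0,i=3
  .#...|#  b8=1 t=4,i=13
  ..###|#  b7=1 t=1,i=14
  ..##.|#  b6=1 t=0,i=5
  ..#.#|.  b5=0 t=0,i=10
  ..#..|.  b4=0 t=6,i=10
  ...##|.  b3=0 t=1,i=13
  ...#.|#  b2=1 t=0,i=9
  ....#|.  b1=0 t=1,i=12
  .....|.  b0=0 t=7,i=4
  bits 01101110010100111011000111000100 = 1850978756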